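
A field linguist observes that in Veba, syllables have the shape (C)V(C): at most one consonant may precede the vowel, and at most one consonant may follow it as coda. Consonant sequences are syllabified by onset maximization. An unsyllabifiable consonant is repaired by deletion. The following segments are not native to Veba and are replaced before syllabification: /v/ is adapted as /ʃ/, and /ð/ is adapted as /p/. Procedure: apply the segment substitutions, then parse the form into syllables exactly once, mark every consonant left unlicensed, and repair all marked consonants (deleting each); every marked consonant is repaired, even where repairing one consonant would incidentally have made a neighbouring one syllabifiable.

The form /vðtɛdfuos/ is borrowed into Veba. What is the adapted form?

tɛdfuos

Substitution: /v/ → /ʃ/, /ð/ → /p/, giving /ʃptɛdfuos/.
Under (C)V(C), the unsyllabifiable consonants are /ʃ/, /p/ (at most one coda consonant is licensed; onsets are limited to one consonant).
Each unlicensed consonant is deleted: /ʃ/, /p/.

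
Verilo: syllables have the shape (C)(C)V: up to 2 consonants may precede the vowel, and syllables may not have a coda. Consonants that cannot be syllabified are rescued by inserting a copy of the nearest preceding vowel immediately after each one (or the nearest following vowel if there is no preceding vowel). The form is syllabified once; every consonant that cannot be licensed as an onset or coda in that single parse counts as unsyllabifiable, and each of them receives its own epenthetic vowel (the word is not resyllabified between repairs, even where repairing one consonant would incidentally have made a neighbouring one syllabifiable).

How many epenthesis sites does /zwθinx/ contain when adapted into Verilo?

The unsyllabifiable consonants are /z/, /n/, /x/; each receives one epenthetic vowel.

3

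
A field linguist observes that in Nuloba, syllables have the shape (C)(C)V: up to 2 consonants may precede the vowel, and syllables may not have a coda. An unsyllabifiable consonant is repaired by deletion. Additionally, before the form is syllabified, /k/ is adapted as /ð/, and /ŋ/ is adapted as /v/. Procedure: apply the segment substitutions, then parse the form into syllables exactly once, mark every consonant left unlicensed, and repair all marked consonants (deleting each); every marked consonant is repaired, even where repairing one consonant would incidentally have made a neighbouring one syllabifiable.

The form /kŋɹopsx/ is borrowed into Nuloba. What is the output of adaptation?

vɹo

Substitution: /k/ → /ð/, /ŋ/ → /v/, giving /ðvɹopsx/.
Under (C)(C)V, the unsyllabifiable consonants are /ð/, /p/, /s/, /x/ (no codas are permitted; onsets may contain at most 2 consonants).
Deletion applies to /ð/, /p/, /s/, /x/.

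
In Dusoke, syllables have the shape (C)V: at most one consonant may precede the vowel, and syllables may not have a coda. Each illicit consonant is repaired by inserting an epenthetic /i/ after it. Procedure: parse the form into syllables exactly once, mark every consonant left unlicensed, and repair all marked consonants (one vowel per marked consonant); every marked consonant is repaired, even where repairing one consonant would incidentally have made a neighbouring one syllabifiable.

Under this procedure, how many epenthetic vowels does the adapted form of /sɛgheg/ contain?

The unsyllabifiable consonants are /g/, /g/; each receives one epenthetic vowel.

2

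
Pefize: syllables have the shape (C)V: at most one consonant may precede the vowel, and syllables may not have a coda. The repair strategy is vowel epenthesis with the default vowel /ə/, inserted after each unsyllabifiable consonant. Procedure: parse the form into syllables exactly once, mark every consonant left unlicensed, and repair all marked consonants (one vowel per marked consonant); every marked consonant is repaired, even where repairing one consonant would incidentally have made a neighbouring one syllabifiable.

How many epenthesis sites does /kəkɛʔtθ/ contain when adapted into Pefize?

The unsyllabifiable consonants are /ʔ/, /t/, /θ/; each receives one epenthetic vowel.

3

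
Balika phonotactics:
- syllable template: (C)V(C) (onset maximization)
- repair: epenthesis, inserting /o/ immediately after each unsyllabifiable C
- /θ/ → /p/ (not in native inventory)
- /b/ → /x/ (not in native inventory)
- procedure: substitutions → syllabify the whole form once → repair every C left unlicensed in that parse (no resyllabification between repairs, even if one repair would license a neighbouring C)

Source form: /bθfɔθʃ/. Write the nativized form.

xopofɔpʃo

Substitution: /b/ → /x/, /θ/ → /p/, giving /xpfɔpʃ/.
The consonants /x/, /p/, /ʃ/ cannot be parsed into a legal (C)V(C) syllable (at most one coda consonant is licensed; onsets are limited to one consonant).
Each unlicensed consonant becomes the onset of a new syllable: /x/ → /xo/, /p/ → /po/, /ʃ/ → /ʃo/.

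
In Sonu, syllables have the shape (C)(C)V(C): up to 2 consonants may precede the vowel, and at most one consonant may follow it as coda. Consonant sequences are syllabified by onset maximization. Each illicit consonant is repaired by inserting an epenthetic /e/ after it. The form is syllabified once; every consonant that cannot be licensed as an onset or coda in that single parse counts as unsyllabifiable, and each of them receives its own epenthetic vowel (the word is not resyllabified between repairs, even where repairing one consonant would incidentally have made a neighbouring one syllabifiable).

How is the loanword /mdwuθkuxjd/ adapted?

medwuθkuxjede

The consonants /m/, /j/, /d/ cannot be parsed into a legal (C)(C)V(C) syllable (at most one coda consonant is licensed; onsets may contain at most 2 consonants).
Inserting the epenthetic vowel yields /m/ → /me/, /j/ → /je/, /d/ → /de/.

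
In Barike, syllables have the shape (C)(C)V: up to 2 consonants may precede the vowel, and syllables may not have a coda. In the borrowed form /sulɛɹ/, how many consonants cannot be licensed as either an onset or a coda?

Under (C)(C)V, the unsyllabifiable consonants are /ɹ/ (no codas are permitted; onsets may contain at most 2 consonants).

1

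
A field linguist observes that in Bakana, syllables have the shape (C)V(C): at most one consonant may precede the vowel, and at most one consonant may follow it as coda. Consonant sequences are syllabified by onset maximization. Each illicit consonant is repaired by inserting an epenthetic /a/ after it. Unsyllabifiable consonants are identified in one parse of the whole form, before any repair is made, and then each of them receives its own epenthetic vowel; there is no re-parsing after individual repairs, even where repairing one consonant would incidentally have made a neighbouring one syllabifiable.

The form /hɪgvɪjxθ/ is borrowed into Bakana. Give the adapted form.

The consonants /x/, /θ/ cannot be parsed into a legal (C)V(C) syllable (at most one coda consonant is licensed; onsets are limited to one consonant).
Epenthesis after each stranded consonant: /x/ → /xa/, /θ/ → /θa/.

hɪgvɪjxaθa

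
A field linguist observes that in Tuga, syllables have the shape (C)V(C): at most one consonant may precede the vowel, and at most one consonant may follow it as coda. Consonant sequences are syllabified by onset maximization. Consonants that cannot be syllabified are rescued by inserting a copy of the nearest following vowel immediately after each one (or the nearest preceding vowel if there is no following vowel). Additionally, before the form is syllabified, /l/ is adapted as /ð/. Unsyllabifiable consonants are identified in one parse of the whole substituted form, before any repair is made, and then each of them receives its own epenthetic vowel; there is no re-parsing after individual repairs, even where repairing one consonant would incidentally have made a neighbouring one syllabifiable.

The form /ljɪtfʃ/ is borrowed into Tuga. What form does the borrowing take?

ðɪjɪtfɪʃɪ

Substitution: /l/ → /ð/, giving /ðjɪtfʃ/.
The consonants /ð/, /f/, /ʃ/ cannot be parsed into a legal (C)V(C) syllable (at most one coda consonant is licensed; onsets are limited to one consonant).
Inserting the epenthetic vowel yields /ð/ → /ðɪ/, /f/ → /fɪ/, /ʃ/ → /ʃɪ/.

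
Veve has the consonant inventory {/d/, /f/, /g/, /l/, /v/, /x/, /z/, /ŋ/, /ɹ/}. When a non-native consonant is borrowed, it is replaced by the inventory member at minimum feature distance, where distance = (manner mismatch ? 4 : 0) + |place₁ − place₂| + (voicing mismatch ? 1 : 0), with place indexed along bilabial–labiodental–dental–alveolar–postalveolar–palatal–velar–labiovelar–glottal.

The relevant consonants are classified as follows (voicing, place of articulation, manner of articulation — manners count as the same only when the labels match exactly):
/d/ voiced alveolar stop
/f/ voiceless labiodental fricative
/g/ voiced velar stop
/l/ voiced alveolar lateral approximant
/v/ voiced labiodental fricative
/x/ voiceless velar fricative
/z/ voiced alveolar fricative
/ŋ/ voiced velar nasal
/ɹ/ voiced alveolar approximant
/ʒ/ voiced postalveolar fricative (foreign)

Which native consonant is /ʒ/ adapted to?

z

/z/ is closest: same manner (fricative), place distance 1 (postalveolar→alveolar), same voicing; total 1. Next closest is /v/ at distance 3.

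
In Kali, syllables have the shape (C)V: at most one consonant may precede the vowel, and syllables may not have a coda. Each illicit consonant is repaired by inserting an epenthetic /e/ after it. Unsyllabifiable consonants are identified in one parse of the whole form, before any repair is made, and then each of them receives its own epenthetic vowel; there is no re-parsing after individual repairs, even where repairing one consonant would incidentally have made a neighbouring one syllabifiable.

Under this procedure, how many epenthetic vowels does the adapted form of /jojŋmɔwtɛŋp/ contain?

The unsyllabifiable consonants are /j/, /ŋ/, /w/, /ŋ/, /p/; each receives one epenthetic vowel.

5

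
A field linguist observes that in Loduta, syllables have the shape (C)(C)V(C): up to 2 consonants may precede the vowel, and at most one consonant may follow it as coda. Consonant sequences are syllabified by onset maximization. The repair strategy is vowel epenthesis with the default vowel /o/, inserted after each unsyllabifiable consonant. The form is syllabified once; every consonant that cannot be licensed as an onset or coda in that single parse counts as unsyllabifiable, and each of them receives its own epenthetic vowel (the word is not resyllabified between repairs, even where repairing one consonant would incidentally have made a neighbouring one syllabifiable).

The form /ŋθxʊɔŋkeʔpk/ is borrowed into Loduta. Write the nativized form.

Syllabifying with onset maximization leaves /ŋ/, /p/, /k/ stranded (at most one coda consonant is licensed; onsets may contain at most 2 consonants).
Each unlicensed consonant becomes the onset of a new syllable: /ŋ/ → /ŋo/, /p/ → /po/, /k/ → /ko/.

ŋoθxʊɔŋkeʔpoko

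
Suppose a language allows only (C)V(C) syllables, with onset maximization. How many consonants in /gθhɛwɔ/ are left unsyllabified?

Under (C)V(C), the unsyllabifiable consonants are /g/, /θ/ (at most one coda consonant is licensed; onsets are limited to one consonant).

2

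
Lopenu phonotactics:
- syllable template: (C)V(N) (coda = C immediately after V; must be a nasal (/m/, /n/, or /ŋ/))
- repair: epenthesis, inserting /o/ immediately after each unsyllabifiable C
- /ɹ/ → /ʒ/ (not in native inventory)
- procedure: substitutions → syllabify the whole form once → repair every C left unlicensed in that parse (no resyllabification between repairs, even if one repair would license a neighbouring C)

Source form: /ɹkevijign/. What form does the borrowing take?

ʒokevijigono

Substitution: /ɹ/ → /ʒ/, giving /ʒkevijign/.
Under (C)V(N), the unsyllabifiable consonants are /ʒ/, /g/, /n/ (only a nasal (/m/, /n/, or /ŋ/) is licensed in coda position; onsets are limited to one consonant).
Inserting the epenthetic vowel yields /ʒ/ → /ʒo/, /g/ → /go/, /n/ → /no/.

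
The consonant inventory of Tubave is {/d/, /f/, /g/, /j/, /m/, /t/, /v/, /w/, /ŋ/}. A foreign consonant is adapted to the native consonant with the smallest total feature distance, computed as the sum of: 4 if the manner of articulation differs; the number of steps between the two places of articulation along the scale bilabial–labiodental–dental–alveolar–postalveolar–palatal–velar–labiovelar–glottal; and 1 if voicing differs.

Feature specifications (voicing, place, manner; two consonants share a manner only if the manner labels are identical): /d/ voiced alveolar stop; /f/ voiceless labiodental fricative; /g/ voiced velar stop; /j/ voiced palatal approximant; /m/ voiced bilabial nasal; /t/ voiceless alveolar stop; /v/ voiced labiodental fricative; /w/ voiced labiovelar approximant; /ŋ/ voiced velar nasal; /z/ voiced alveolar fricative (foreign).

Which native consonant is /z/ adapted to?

/v/ is closest: same manner (fricative), place distance 2 (alveolar→labiodental), same voicing; total 2. Next closest is /f/ at distance 3.

v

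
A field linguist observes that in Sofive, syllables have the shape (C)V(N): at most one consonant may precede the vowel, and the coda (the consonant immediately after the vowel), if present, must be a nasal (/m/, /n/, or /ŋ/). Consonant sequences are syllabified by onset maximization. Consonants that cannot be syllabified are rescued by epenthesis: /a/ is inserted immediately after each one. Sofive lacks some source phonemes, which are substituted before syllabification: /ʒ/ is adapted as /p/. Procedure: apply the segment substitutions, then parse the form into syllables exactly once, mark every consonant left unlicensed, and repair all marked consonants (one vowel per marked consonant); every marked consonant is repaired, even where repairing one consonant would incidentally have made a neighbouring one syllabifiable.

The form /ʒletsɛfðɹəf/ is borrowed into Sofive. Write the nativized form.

paletasɛfaðaɹəfa

Substitution: /ʒ/ → /p/, giving /pletsɛfðɹəf/.
The consonants /p/, /t/, /f/, /ð/, /f/ cannot be parsed into a legal (C)V(N) syllable (only a nasal (/m/, /n/, or /ŋ/) is licensed in coda position; onsets are limited to one consonant).
Each unlicensed consonant becomes the onset of a new syllable: /p/ → /pa/, /t/ → /ta/, /f/ → /fa/, /ð/ → /ða/, /f/ → /fa/.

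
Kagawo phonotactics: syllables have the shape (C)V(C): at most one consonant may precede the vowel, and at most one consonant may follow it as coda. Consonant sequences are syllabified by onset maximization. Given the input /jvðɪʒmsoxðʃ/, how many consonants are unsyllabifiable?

5

Under (C)V(C), the unsyllabifiable consonants are /j/, /v/, /m/, /ð/, /ʃ/ (at most one coda consonant is licensed; onsets are limited to one consonant).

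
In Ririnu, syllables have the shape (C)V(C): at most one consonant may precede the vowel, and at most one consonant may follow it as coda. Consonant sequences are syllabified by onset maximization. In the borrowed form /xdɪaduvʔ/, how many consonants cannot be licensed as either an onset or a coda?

2

The consonants /x/, /ʔ/ cannot be parsed into a legal (C)V(C) syllable (at most one coda consonant is licensed; onsets are limited to one consonant).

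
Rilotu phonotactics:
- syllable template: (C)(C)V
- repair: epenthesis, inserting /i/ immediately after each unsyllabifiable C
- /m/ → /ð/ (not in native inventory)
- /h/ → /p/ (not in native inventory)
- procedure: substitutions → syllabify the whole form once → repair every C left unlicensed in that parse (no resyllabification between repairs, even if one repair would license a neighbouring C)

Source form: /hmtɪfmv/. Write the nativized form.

piðtɪfiðivi

Substitution: /h/ → /p/, /m/ → /ð/, giving /pðtɪfðv/.
Syllabifying with onset maximization leaves /p/, /f/, /ð/, /v/ stranded (no codas are permitted; onsets may contain at most 2 consonants).
Epenthesis after each stranded consonant: /p/ → /pi/, /f/ → /fi/, /ð/ → /ði/, /v/ → /vi/.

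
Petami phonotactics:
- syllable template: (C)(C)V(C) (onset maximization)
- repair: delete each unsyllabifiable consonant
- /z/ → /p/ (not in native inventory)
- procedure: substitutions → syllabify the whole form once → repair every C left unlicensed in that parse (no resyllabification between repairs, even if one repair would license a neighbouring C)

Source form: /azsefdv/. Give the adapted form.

apsef

Substitution: /z/ → /p/, giving /apsefdv/.
The consonants /d/, /v/ cannot be parsed into a legal (C)(C)V(C) syllable (at most one coda consonant is licensed; onsets may contain at most 2 consonants).
Each unlicensed consonant is deleted: /d/, /v/.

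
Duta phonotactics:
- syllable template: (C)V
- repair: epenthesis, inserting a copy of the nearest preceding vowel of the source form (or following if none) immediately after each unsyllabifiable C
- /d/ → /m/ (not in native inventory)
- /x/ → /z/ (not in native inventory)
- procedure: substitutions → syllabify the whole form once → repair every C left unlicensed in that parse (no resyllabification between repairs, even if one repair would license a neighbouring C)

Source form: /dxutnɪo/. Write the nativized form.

Substitution: /d/ → /m/, /x/ → /z/, giving /mzutnɪo/.
Syllabifying with onset maximization leaves /m/, /t/ stranded (no codas are permitted; onsets are limited to one consonant).
Each unlicensed consonant becomes the onset of a new syllable: /m/ → /mu/, /t/ → /tu/.

muzutunɪo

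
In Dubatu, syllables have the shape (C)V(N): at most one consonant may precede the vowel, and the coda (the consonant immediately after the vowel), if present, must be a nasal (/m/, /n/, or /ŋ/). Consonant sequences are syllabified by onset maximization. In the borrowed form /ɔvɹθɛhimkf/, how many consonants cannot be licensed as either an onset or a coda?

Syllabifying with onset maximization leaves /v/, /ɹ/, /k/, /f/ stranded (only a nasal (/m/, /n/, or /ŋ/) is licensed in coda position; onsets are limited to one consonant).

4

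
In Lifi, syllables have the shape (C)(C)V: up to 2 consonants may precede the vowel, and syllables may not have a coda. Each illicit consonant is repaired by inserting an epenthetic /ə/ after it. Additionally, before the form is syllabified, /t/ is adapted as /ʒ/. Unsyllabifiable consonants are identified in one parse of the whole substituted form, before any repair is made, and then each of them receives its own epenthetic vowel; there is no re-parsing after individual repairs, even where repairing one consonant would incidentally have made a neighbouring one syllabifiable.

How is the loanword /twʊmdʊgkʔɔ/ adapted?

Substitution: /t/ → /ʒ/, giving /ʒwʊmdʊgkʔɔ/.
The consonants /g/ cannot be parsed into a legal (C)(C)V syllable (no codas are permitted; onsets may contain at most 2 consonants).
Each unlicensed consonant becomes the onset of a new syllable: /g/ → /gə/.

ʒwʊmdʊgəkʔɔ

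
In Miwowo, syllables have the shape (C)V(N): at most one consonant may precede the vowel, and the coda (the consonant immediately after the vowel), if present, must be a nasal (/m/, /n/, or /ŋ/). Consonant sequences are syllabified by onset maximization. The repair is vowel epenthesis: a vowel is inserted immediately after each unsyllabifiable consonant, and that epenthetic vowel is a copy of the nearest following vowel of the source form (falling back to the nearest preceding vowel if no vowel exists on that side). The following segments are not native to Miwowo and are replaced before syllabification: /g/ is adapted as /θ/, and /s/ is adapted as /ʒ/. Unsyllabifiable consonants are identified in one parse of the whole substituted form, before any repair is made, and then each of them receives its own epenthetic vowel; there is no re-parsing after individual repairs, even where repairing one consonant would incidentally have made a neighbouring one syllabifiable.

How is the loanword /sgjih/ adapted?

Substitution: /s/ → /ʒ/, /g/ → /θ/, giving /ʒθjih/.
Syllabifying with onset maximization leaves /ʒ/, /θ/, /h/ stranded (only a nasal (/m/, /n/, or /ŋ/) is licensed in coda position; onsets are limited to one consonant).
Each unlicensed consonant becomes the onset of a new syllable: /ʒ/ → /ʒi/, /θ/ → /θi/, /h/ → /hi/.

ʒiθijihi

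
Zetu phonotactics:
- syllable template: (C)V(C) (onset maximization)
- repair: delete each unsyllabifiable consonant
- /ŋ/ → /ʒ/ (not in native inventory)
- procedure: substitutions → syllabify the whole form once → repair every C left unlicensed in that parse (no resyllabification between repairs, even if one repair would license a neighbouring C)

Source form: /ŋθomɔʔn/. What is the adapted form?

θomɔʔ

Substitution: /ŋ/ → /ʒ/, giving /ʒθomɔʔn/.
Syllabifying with onset maximization leaves /ʒ/, /n/ stranded (at most one coda consonant is licensed; onsets are limited to one consonant).
Deletion applies to /ʒ/, /n/.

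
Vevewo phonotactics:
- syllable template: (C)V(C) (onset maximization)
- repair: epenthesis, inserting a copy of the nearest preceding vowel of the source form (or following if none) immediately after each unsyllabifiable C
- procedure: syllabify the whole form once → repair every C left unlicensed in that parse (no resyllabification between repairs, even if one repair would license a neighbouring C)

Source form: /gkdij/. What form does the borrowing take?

Syllabifying with onset maximization leaves /g/, /k/ stranded (at most one coda consonant is licensed; onsets are limited to one consonant).
Inserting the epenthetic vowel yields /g/ → /gi/, /k/ → /ki/.

gikidij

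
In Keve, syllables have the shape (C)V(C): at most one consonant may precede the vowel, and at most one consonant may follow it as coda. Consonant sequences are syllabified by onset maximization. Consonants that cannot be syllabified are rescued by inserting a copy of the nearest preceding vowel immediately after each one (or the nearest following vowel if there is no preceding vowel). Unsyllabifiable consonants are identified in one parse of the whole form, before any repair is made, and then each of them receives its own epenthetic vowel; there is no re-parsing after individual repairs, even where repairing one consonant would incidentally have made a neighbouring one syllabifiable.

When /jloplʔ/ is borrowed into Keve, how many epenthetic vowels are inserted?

The unsyllabifiable consonants are /j/, /l/, /ʔ/; each receives one epenthetic vowel.

3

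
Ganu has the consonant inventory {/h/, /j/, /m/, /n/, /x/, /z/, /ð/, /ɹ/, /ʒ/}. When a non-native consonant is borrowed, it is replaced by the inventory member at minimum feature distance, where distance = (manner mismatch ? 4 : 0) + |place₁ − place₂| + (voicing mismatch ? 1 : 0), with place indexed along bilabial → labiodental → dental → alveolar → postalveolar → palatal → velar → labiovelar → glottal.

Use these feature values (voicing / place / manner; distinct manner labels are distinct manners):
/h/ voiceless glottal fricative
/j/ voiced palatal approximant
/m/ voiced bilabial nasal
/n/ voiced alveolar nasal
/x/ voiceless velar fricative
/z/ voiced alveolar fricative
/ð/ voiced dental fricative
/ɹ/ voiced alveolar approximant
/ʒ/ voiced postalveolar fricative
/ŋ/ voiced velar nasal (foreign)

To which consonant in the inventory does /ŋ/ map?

n

/n/ is closest: same manner (nasal), place distance 3 (velar→alveolar), same voicing; total 3. Next closest is /j/ at distance 5.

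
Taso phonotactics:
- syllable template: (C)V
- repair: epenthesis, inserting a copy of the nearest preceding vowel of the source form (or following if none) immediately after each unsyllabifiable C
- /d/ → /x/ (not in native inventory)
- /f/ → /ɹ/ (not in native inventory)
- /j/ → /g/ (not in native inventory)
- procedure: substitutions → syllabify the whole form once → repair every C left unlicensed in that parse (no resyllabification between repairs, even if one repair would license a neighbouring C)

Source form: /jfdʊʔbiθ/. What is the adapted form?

Substitution: /j/ → /g/, /f/ → /ɹ/, /d/ → /x/, giving /gɹxʊʔbiθ/.
The consonants /g/, /ɹ/, /ʔ/, /θ/ cannot be parsed into a legal (C)V syllable (no codas are permitted; onsets are limited to one consonant).
Epenthesis after each stranded consonant: /g/ → /gʊ/, /ɹ/ → /ɹʊ/, /ʔ/ → /ʔʊ/, /θ/ → /θi/.

gʊɹʊxʊʔʊbiθi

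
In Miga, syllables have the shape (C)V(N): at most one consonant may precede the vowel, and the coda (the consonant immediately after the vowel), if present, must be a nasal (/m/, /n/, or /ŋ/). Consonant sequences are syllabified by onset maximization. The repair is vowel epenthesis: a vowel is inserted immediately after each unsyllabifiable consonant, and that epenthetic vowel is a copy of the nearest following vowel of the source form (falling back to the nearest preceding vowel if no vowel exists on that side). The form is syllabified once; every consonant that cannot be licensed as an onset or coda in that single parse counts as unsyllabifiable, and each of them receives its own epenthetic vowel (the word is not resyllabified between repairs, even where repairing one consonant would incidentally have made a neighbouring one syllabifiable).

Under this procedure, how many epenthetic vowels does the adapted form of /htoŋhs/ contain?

3

The unsyllabifiable consonants are /h/, /h/, /s/; each receives one epenthetic vowel.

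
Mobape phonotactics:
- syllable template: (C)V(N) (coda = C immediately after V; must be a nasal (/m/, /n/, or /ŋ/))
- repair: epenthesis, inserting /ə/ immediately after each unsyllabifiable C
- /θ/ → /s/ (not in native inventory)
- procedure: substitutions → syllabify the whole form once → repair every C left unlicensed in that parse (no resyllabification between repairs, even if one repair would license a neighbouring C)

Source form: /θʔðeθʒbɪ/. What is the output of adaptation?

Substitution: /θ/ → /s/, giving /sʔðesʒbɪ/.
The consonants /s/, /ʔ/, /s/, /ʒ/ cannot be parsed into a legal (C)V(N) syllable (only a nasal (/m/, /n/, or /ŋ/) is licensed in coda position; onsets are limited to one consonant).
Epenthesis after each stranded consonant: /s/ → /sə/, /ʔ/ → /ʔə/, /s/ → /sə/, /ʒ/ → /ʒə/.

səʔəðesəʒəbɪ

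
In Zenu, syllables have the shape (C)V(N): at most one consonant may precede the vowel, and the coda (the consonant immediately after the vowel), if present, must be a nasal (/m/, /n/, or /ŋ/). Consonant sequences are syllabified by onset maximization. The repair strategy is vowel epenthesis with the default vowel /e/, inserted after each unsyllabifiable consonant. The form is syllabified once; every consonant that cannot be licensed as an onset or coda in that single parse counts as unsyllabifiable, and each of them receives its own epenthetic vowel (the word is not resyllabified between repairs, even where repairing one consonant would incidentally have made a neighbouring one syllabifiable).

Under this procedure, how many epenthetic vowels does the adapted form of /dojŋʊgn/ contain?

3

The unsyllabifiable consonants are /j/, /g/, /n/; each receives one epenthetic vowel.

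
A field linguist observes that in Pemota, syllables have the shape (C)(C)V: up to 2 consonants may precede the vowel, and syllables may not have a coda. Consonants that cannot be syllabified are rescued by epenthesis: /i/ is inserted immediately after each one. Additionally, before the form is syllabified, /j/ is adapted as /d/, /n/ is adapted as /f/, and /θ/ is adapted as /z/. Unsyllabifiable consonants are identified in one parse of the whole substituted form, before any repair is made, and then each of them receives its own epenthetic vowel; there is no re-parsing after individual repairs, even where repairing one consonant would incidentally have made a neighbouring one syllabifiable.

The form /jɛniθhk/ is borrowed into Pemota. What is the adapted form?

dɛfizihiki

Substitution: /j/ → /d/, /n/ → /f/, /θ/ → /z/, giving /dɛfizhk/.
Syllabifying with onset maximization leaves /z/, /h/, /k/ stranded (no codas are permitted; onsets may contain at most 2 consonants).
Epenthesis after each stranded consonant: /z/ → /zi/, /h/ → /hi/, /k/ → /ki/.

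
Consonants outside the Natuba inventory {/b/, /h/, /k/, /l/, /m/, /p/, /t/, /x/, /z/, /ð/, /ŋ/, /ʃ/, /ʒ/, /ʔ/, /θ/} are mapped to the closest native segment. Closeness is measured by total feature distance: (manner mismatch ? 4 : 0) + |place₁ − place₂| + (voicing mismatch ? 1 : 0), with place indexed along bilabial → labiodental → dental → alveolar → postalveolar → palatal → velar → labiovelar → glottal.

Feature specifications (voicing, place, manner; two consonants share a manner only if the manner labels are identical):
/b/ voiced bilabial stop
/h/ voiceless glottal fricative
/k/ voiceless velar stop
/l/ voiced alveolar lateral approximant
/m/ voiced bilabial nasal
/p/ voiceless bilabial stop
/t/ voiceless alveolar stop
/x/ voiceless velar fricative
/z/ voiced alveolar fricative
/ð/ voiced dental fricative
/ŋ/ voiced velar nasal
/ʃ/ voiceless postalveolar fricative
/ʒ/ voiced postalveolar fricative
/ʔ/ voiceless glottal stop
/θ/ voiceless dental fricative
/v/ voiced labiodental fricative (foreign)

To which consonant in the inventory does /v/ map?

/ð/ is closest: same manner (fricative), place distance 1 (labiodental→dental), same voicing; total 1. Next closest is /z/ at distance 2.

ð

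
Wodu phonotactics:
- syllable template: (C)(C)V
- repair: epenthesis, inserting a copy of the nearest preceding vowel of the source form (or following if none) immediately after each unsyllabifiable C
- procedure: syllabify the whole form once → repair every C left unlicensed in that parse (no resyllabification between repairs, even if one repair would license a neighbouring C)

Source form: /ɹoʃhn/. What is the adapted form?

ɹoʃohono

Syllabifying with onset maximization leaves /ʃ/, /h/, /n/ stranded (no codas are permitted; onsets may contain at most 2 consonants).
Epenthesis after each stranded consonant: /ʃ/ → /ʃo/, /h/ → /ho/, /n/ → /no/.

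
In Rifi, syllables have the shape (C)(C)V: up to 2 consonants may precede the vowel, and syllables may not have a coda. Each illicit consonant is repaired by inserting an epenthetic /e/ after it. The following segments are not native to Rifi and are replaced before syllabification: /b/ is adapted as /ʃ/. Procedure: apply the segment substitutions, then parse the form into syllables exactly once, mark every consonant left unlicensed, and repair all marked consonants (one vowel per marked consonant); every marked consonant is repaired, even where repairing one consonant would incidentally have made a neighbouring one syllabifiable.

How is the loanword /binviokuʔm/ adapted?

Substitution: /b/ → /ʃ/, giving /ʃinviokuʔm/.
Under (C)(C)V, the unsyllabifiable consonants are /ʔ/, /m/ (no codas are permitted; onsets may contain at most 2 consonants).
Epenthesis after each stranded consonant: /ʔ/ → /ʔe/, /m/ → /me/.

ʃinviokuʔeme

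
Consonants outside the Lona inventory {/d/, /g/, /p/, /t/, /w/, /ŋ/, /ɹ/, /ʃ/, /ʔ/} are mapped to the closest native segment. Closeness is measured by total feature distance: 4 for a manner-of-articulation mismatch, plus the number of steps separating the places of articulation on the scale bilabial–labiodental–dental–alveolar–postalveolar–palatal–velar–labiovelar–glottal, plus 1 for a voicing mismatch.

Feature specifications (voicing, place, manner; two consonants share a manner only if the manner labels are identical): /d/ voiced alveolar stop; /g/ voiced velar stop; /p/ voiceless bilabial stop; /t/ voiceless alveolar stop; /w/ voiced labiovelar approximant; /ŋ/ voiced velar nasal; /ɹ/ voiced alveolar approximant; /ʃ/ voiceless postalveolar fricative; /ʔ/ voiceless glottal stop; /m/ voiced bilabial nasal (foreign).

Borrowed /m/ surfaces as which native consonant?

p

/p/ is closest: manner differs (nasal→stop, +4), place distance 0 (bilabial→bilabial), voicing differs (+1); total 5. Next closest is /ŋ/ at distance 6.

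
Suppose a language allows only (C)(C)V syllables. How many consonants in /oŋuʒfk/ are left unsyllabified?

The consonants /ʒ/, /f/, /k/ cannot be parsed into a legal (C)(C)V syllable (no codas are permitted; onsets may contain at most 2 consonants).

3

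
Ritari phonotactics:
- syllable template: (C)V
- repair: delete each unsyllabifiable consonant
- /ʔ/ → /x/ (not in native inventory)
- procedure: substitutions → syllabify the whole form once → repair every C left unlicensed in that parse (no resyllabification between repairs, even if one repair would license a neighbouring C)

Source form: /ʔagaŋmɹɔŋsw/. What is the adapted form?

Substitution: /ʔ/ → /x/, giving /xagaŋmɹɔŋsw/.
Under (C)V, the unsyllabifiable consonants are /ŋ/, /m/, /ŋ/, /s/, /w/ (no codas are permitted; onsets are limited to one consonant).
Each unlicensed consonant is deleted: /ŋ/, /m/, /ŋ/, /s/, /w/.

xagaɹɔ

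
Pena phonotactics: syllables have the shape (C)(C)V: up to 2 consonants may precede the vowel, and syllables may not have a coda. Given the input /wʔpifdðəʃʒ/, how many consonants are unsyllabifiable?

4

Syllabifying with onset maximization leaves /w/, /f/, /ʃ/, /ʒ/ stranded (no codas are permitted; onsets may contain at most 2 consonants).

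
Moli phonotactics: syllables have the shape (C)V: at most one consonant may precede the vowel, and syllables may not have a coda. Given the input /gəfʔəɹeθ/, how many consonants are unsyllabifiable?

2

The consonants /f/, /θ/ cannot be parsed into a legal (C)V syllable (no codas are permitted; onsets are limited to one consonant).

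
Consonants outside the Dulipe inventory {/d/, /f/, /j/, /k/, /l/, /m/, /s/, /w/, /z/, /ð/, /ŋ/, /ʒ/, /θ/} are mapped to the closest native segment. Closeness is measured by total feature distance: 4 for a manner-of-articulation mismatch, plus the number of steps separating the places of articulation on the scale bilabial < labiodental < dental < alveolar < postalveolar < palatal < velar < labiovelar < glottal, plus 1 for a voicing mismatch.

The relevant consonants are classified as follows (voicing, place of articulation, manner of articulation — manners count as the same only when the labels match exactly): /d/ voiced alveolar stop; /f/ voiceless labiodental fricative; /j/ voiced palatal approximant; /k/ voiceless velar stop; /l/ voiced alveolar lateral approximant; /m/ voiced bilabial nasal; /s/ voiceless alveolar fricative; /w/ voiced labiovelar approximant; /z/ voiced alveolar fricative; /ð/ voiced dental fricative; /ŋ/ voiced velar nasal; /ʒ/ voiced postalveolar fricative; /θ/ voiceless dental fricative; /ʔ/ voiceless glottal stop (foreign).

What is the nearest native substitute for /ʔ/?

k

/k/ is closest: same manner (stop), place distance 2 (glottal→velar), same voicing; total 2. Next closest is /d/ at distance 6.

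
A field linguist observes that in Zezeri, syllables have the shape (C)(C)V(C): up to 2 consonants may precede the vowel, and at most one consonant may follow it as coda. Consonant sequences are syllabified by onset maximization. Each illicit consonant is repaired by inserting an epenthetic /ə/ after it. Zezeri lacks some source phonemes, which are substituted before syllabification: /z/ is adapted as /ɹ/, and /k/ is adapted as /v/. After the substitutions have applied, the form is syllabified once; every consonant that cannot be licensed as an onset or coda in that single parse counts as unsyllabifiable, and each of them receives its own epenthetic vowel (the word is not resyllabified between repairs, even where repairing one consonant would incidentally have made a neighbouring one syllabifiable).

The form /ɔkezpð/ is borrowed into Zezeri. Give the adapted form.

Substitution: /k/ → /v/, /z/ → /ɹ/, giving /ɔveɹpð/.
Under (C)(C)V(C), the unsyllabifiable consonants are /p/, /ð/ (at most one coda consonant is licensed; onsets may contain at most 2 consonants).
Epenthesis after each stranded consonant: /p/ → /pə/, /ð/ → /ðə/.

ɔveɹpəðə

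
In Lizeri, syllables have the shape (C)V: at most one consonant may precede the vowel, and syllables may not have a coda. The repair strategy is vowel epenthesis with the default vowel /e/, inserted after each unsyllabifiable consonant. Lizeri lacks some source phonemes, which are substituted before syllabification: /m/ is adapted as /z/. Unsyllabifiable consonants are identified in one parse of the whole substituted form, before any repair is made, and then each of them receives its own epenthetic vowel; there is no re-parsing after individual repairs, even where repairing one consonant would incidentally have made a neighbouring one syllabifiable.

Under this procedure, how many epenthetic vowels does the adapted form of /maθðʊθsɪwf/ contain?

After substitution the input is /zaθðʊθsɪwf/.
The unsyllabifiable consonants are /θ/, /θ/, /w/, /f/; each receives one epenthetic vowel.

4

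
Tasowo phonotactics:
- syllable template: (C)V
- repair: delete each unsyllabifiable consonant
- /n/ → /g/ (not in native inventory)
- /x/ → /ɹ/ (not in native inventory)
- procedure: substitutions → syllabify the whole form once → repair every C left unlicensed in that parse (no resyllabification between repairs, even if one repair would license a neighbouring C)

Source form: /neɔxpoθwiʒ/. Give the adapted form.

geɔpowi

Substitution: /n/ → /g/, /x/ → /ɹ/, giving /geɔɹpoθwiʒ/.
Under (C)V, the unsyllabifiable consonants are /ɹ/, /θ/, /ʒ/ (no codas are permitted; onsets are limited to one consonant).
Deletion applies to /ɹ/, /θ/, /ʒ/.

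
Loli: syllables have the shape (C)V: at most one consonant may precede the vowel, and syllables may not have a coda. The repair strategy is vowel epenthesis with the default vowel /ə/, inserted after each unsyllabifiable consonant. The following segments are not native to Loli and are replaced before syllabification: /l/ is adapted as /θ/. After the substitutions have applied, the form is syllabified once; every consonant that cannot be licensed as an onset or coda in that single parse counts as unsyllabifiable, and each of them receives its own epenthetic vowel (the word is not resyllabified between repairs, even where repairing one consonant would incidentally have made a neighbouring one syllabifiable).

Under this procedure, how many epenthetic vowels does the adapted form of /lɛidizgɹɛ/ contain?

2

After substitution the input is /θɛidizgɹɛ/.
The unsyllabifiable consonants are /z/, /g/; each receives one epenthetic vowel.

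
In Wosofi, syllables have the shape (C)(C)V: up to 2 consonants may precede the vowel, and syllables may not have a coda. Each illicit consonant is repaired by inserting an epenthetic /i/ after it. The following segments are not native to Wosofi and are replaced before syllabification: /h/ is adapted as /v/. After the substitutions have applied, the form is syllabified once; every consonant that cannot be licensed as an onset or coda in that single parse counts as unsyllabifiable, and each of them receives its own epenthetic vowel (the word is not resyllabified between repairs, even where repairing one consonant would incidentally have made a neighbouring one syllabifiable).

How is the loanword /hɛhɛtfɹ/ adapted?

vɛvɛtifiɹi

Substitution: /h/ → /v/, giving /vɛvɛtfɹ/.
Syllabifying with onset maximization leaves /t/, /f/, /ɹ/ stranded (no codas are permitted; onsets may contain at most 2 consonants).
Inserting the epenthetic vowel yields /t/ → /ti/, /f/ → /fi/, /ɹ/ → /ɹi/.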